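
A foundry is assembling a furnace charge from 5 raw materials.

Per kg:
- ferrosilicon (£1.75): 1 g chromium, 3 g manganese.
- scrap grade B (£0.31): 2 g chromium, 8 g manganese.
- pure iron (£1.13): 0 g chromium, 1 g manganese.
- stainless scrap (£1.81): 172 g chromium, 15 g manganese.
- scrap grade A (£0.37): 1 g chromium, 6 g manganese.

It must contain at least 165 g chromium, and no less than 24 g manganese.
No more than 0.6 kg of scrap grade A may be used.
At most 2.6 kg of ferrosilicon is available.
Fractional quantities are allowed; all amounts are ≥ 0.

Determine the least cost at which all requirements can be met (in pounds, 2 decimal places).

Let x1 = kg of ferrosilicon, x2 = kg of scrap grade B, x3 = kg of pure iron, x4 = kg of stainless scrap, x5 = kg of scrap grade A.
Minimize 1.75x1 + 0.31x2 + 1.13x3 + 1.81x4 + 0.37x5 with:
  1x1 + 2x2 + 172x4 + 1x5 ≥ 165   (chromium)
  3x1 + 8x2 + 1x3 + 15x4 + 6x5 ≥ 24   (manganese)
  x5 ≤ 0.6
  x1 ≤ 2.6
  x1, x2, x3, x4, x5 ≥ 0.
The minimum-cost mix takes nothing from ferrosilicon, pure iron, scrap grade A — only scrap grade B, stainless scrap. Binding constraints: chromium and manganese.
That vertex is x2 = 1.228, x4 = 0.945.
Cost = 0.31·1.228 + 1.81·0.945 = 2.0911.

£2.09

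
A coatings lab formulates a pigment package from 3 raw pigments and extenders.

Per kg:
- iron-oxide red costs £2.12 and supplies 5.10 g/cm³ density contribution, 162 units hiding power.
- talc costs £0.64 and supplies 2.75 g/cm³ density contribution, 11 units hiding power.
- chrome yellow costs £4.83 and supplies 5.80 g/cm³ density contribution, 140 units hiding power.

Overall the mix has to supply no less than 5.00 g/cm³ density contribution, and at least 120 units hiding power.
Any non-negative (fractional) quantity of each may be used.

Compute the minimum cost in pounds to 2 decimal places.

£1.82

Set it up as a linear program. Let x1 = kg of iron-oxide red, x2 = kg of talc, x3 = kg of chrome yellow.
min 2.12x1 + 0.64x2 + 4.83x3 subject to:
  5.1x1 + 2.75x2 + 5.8x3 ≥ 5   (density contribution)
  162x1 + 11x2 + 140x3 ≥ 120   (hiding power)
  x1, x2, x3 ≥ 0.
The cheapest feasible vertex uses only iron-oxide red, talc; chrome yellow is not used. The density contribution and hiding power requirements are met with equality.
Solving gives x1 = 0.7062, x2 = 0.5085.
Hence cost = 2.12·0.7062 + 0.64·0.5085 = £1.8226.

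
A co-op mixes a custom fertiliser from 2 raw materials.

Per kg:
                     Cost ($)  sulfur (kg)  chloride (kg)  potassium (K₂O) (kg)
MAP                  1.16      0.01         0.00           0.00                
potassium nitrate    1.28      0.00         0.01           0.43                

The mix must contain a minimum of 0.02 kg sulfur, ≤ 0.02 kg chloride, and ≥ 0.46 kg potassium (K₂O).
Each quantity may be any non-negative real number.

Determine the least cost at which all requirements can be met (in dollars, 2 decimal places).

$3.69

Set it up as a linear program. Let x1 = kg of MAP, x2 = kg of potassium nitrate.
min 1.16x1 + 1.28x2 with:
  0.01x1 ≥ 0.02   (sulfur)
  0.01x2 ≤ 0.02   (chloride)
  0.43x2 ≥ 0.46   (potassium (K₂O))
  x1, x2 ≥ 0.
Both inputs are positive at the optimum. The sulfur and potassium (K₂O) requirements are met with equality.
Optimal quantities: MAP = 2 kg, potassium nitrate = 1.07 kg.
Objective = 1.16·2 + 1.28·1.07 = 3.6896.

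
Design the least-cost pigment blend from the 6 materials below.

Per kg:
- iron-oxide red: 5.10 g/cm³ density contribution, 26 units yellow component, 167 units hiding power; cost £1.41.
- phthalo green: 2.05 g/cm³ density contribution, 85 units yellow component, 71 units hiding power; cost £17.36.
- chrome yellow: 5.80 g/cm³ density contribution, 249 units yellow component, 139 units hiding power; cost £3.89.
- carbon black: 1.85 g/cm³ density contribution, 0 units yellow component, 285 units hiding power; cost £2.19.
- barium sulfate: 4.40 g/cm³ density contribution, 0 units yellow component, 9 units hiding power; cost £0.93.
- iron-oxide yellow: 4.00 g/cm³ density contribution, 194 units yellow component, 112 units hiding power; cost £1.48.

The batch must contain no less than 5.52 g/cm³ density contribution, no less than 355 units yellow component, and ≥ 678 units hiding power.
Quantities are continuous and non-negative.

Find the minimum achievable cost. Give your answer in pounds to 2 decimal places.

£6.34

Let x1 = kg of iron-oxide red, x2 = kg of phthalo green, x3 = kg of chrome yellow, x4 = kg of carbon black, x5 = kg of barium sulfate, x6 = kg of iron-oxide yellow.
Minimise 1.41x1 + 17.36x2 + 3.89x3 + 2.19x4 + 0.93x5 + 1.48x6 s.t.:
  5.1x1 + 2.05x2 + 5.8x3 + 1.85x4 + 4.4x5 + 4x6 ≥ 5.52   (density contribution)
  26x1 + 85x2 + 249x3 + 194x6 ≥ 355   (yellow component)
  167x1 + 71x2 + 139x3 + 285x4 + 9x5 + 112x6 ≥ 678   (hiding power)
  x1, x2, x3, x4, x5, x6 ≥ 0.
At the optimum only carbon black, iron-oxide yellow are positive (iron-oxide red, phthalo green, chrome yellow, barium sulfate = 0). The yellow component and hiding power requirements are met with equality.
Optimal quantities: carbon black = 1.66 kg, iron-oxide yellow = 1.83 kg.
Total cost: 2.19·1.66 + 1.48·1.83 = 6.3438.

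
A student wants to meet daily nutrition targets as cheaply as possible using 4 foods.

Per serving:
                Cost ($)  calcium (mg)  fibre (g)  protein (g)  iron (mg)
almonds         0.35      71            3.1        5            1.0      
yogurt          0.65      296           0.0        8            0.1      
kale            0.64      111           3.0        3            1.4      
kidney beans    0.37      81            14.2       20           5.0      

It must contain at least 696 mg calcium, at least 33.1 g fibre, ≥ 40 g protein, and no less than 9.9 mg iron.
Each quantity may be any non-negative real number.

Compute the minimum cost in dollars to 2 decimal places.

Set it up as a linear program. Let x1 = servings of almonds, x2 = servings of yogurt, x3 = servings of kale, x4 = servings of kidney beans.
min 0.35x1 + 0.65x2 + 0.64x3 + 0.37x4 subject to:
  71x1 + 296x2 + 111x3 + 81x4 ≥ 696   (calcium)
  3.1x1 + 3x3 + 14.2x4 ≥ 33.1   (fibre)
  5x1 + 8x2 + 3x3 + 20x4 ≥ 40   (protein)
  1x1 + 0.1x2 + 1.4x3 + 5x4 ≥ 9.9   (iron)
  x1, x2, x3, x4 ≥ 0.
The optimal basis is {yogurt, kidney beans}; almonds, kale drop out. There the calcium and fibre constraints are tight.
Solving gives x2 = 1.713, x4 = 2.331.
Objective = 0.65·1.713 + 0.37·2.331 = 1.9759.

$1.98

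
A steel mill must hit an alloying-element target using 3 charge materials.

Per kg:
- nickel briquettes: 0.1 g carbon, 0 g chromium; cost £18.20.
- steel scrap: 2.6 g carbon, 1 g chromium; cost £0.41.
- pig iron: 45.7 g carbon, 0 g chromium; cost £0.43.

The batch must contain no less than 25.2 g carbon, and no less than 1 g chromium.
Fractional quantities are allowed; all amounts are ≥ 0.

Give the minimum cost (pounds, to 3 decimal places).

£0.623

Let x1 = kg of nickel briquettes, x2 = kg of steel scrap, x3 = kg of pig iron.
Minimise 18.2x1 + 0.41x2 + 0.43x3 s.t.:
  0.1x1 + 2.6x2 + 45.7x3 ≥ 25.2   (carbon)
  1x2 ≥ 1   (chromium)
  x1, x2, x3 ≥ 0.
The optimal basis is {steel scrap, pig iron}; nickel briquettes drops out. Binding constraints: carbon and chromium.
Optimal quantities: steel scrap = 1 kg, pig iron = 0.4945 kg.
Hence cost = 0.41·1 + 0.43·0.4945 = £0.62264.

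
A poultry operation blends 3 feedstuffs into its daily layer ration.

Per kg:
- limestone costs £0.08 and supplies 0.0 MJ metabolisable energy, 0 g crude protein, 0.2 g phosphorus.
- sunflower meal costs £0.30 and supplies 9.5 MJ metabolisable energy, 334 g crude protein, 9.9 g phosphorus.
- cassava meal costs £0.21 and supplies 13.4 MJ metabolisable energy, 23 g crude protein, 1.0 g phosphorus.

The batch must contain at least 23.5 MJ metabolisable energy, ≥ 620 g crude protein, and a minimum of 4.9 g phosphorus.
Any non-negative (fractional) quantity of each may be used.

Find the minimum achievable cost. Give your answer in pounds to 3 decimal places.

£0.644

Let x1 = kg of limestone, x2 = kg of sunflower meal, x3 = kg of cassava meal.
Minimise 0.08x1 + 0.3x2 + 0.21x3 s.t.:
  9.5x2 + 13.4x3 ≥ 23.5   (metabolisable energy)
  334x2 + 23x3 ≥ 620   (crude protein)
  0.2x1 + 9.9x2 + 1x3 ≥ 4.9   (phosphorus)
  x1, x2, x3 ≥ 0.
The minimum-cost mix takes nothing from limestone — only sunflower meal, cassava meal. The metabolisable energy and crude protein requirements are met with equality.
So sunflower meal = 1.825 kg, cassava meal = 0.4602 kg.
Cost = 0.3·1.825 + 0.21·0.4602 = 0.64414.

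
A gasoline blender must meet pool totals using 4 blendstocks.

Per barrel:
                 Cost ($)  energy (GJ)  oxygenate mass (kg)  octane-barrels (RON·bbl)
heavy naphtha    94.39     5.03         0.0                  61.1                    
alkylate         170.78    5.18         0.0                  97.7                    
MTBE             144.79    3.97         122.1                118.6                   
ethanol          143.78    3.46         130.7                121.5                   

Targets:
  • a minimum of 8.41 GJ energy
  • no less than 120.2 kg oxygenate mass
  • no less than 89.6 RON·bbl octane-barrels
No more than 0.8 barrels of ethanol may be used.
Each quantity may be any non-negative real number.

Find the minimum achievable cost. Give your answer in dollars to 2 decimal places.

$227.01

This is a linear program. Let x1 = barrels of heavy naphtha, x2 = barrels of alkylate, x3 = barrels of MTBE, x4 = barrels of ethanol.
Minimize 94.39x1 + 170.78x2 + 144.79x3 + 143.78x4 s.t.:
  5.03x1 + 5.18x2 + 3.97x3 + 3.46x4 ≥ 8.41   (energy)
  122.1x3 + 130.7x4 ≥ 120.2   (oxygenate mass)
  61.1x1 + 97.7x2 + 118.6x3 + 121.5x4 ≥ 89.6   (octane-barrels)
  x4 ≤ 0.8
  x1, x2, x3, x4 ≥ 0.
The minimum-cost mix takes nothing from alkylate, ethanol — only heavy naphtha, MTBE. There the energy and oxygenate mass constraints are tight.
That vertex is x1 = 0.895, x3 = 0.9844.
Hence cost = 94.39·0.895 + 144.79·0.9844 = $227.0103.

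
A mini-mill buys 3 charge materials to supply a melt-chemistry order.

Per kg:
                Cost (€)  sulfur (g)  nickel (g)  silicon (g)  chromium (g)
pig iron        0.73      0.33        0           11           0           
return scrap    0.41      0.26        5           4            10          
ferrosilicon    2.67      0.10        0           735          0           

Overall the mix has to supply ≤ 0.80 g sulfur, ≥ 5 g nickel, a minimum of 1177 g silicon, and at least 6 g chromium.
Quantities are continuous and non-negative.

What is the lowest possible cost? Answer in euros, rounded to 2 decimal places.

€4.67

Treat it as an LP. Let x1 = kg of pig iron, x2 = kg of return scrap, x3 = kg of ferrosilicon.
Minimise 0.73x1 + 0.41x2 + 2.67x3 subject to:
  0.33x1 + 0.26x2 + 0.1x3 ≤ 0.8   (sulfur)
  5x2 ≥ 5   (nickel)
  11x1 + 4x2 + 735x3 ≥ 1177   (silicon)
  10x2 ≥ 6   (chromium)
  x1, x2, x3 ≥ 0.
The optimal basis is {return scrap, ferrosilicon}; pig iron drops out. Binding constraints: nickel and silicon.
That vertex is x2 = 1, x3 = 1.596.
Cost = 0.41·1 + 2.67·1.596 = 4.6713.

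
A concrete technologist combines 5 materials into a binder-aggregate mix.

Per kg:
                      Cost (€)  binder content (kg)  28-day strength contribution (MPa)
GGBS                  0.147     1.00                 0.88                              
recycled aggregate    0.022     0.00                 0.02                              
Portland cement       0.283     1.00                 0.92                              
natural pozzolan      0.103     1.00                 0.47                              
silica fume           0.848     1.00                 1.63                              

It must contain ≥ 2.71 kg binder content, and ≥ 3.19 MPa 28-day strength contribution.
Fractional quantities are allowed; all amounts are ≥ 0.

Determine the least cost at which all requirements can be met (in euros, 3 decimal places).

€0.533

Treat it as an LP. Let x1 = kg of GGBS, x2 = kg of recycled aggregate, x3 = kg of Portland cement, x4 = kg of natural pozzolan, x5 = kg of silica fume.
min 0.147x1 + 0.022x2 + 0.283x3 + 0.103x4 + 0.848x5 s.t.:
  1x1 + 1x3 + 1x4 + 1x5 ≥ 2.71   (binder content)
  0.88x1 + 0.02x2 + 0.92x3 + 0.47x4 + 1.63x5 ≥ 3.19   (28-day strength contribution)
  x1, x2, x3, x4, x5 ≥ 0.
The minimum-cost mix takes nothing from recycled aggregate, Portland cement, natural pozzolan, silica fume — only GGBS. Binding constraint: 28-day strength contribution.
That vertex is x1 = 3.625.
Hence cost = 0.147·3.625 = €0.53288.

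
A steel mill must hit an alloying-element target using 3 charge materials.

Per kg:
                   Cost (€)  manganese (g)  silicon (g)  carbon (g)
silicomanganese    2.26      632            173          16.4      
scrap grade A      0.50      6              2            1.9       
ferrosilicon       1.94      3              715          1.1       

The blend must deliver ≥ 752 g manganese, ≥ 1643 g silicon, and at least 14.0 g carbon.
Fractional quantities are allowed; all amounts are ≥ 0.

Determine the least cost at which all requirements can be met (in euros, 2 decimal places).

€6.57

Let x1 = kg of silicomanganese, x2 = kg of scrap grade A, x3 = kg of ferrosilicon.
Minimise 2.26x1 + 0.5x2 + 1.94x3 s.t.:
  632x1 + 6x2 + 3x3 ≥ 752   (manganese)
  173x1 + 2x2 + 715x3 ≥ 1643   (silicon)
  16.4x1 + 1.9x2 + 1.1x3 ≥ 14   (carbon)
  x1, x2, x3 ≥ 0.
The minimum-cost mix takes nothing from scrap grade A — only silicomanganese, ferrosilicon. Binding constraints: manganese and silicon.
That vertex is x1 = 1.18, x3 = 2.012.
Hence cost = 2.26·1.18 + 1.94·2.012 = €6.5701.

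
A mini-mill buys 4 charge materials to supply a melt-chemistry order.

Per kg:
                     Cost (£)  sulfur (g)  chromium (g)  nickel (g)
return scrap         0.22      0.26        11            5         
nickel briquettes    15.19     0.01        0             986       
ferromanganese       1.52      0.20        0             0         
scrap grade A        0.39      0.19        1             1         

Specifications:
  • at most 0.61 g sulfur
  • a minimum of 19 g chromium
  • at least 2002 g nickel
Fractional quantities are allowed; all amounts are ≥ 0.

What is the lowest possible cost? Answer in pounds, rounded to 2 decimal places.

Set it up as a linear program. Let x1 = kg of return scrap, x2 = kg of nickel briquettes, x3 = kg of ferromanganese, x4 = kg of scrap grade A.
Minimize 0.22x1 + 15.19x2 + 1.52x3 + 0.39x4 with:
  0.26x1 + 0.01x2 + 0.2x3 + 0.19x4 ≤ 0.61   (sulfur)
  11x1 + 1x4 ≥ 19   (chromium)
  5x1 + 986x2 + 1x4 ≥ 2002   (nickel)
  x1, x2, x3, x4 ≥ 0.
At the optimum only return scrap, nickel briquettes are positive (ferromanganese, scrap grade A = 0). There the chromium and nickel constraints are tight.
So return scrap = 1.727 kg, nickel briquettes = 2.022 kg.
Total cost: 0.22·1.727 + 15.19·2.022 = 31.0941.

£31.09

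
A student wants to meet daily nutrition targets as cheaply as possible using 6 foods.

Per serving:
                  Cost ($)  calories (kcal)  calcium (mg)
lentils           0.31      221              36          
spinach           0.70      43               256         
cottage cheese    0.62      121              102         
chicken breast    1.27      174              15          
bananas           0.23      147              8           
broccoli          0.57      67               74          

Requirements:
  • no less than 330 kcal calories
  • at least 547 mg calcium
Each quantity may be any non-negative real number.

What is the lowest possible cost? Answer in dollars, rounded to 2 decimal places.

$1.73

Treat it as an LP. Let x1 = servings of lentils, x2 = servings of spinach, x3 = servings of cottage cheese, x4 = servings of chicken breast, x5 = servings of bananas, x6 = servings of broccoli.
Minimise 0.31x1 + 0.7x2 + 0.62x3 + 1.27x4 + 0.23x5 + 0.57x6 s.t.:
  221x1 + 43x2 + 121x3 + 174x4 + 147x5 + 67x6 ≥ 330   (calories)
  36x1 + 256x2 + 102x3 + 15x4 + 8x5 + 74x6 ≥ 547   (calcium)
  x1, x2, x3, x4, x5, x6 ≥ 0.
The cheapest feasible vertex uses only lentils, spinach; cottage cheese, chicken breast, bananas, broccoli are not used. Binding constraints: calories and calcium.
Solving gives x1 = 1.108, x2 = 1.981.
Hence cost = 0.31·1.108 + 0.7·1.981 = $1.7302.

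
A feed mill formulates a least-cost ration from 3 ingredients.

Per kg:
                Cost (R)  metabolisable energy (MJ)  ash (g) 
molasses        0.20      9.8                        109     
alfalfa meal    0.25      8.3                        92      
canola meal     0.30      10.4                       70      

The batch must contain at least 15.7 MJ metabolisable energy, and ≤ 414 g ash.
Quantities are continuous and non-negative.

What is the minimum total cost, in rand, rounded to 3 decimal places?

R0.320

Let x1 = kg of molasses, x2 = kg of alfalfa meal, x3 = kg of canola meal.
Minimize 0.2x1 + 0.25x2 + 0.3x3 s.t.:
  9.8x1 + 8.3x2 + 10.4x3 ≥ 15.7   (metabolisable energy)
  109x1 + 92x2 + 70x3 ≤ 414   (ash)
  x1, x2, x3 ≥ 0.
The cheapest feasible vertex uses only molasses; alfalfa meal, canola meal are not used. The metabolisable energy requirement is met with equality.
So molasses = 1.602 kg.
Hence cost = 0.2·1.602 = R0.32040.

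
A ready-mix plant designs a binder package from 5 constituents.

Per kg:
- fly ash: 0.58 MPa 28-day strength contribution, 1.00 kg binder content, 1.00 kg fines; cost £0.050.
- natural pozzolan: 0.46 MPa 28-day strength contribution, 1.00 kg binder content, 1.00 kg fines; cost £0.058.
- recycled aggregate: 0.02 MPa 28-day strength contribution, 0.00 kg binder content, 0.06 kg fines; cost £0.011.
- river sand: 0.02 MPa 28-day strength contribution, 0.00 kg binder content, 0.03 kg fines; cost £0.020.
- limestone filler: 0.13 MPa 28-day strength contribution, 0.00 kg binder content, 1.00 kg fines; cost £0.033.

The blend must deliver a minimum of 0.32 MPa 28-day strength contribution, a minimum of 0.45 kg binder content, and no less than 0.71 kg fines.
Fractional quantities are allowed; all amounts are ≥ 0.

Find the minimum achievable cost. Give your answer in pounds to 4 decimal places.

£0.0320

Set it up as a linear program. Let x1 = kg of fly ash, x2 = kg of natural pozzolan, x3 = kg of recycled aggregate, x4 = kg of river sand, x5 = kg of limestone filler.
min 0.05x1 + 0.058x2 + 0.011x3 + 0.02x4 + 0.033x5 subject to:
  0.58x1 + 0.46x2 + 0.02x3 + 0.02x4 + 0.13x5 ≥ 0.32   (28-day strength contribution)
  1x1 + 1x2 ≥ 0.45   (binder content)
  1x1 + 1x2 + 0.06x3 + 0.03x4 + 1x5 ≥ 0.71   (fines)
  x1, x2, x3, x4, x5 ≥ 0.
The minimum-cost mix takes nothing from natural pozzolan, recycled aggregate, river sand — only fly ash, limestone filler. There the 28-day strength contribution and fines constraints are tight.
That vertex is x1 = 0.506, x5 = 0.204.
Total cost: 0.05·0.506 + 0.033·0.204 = 0.032032.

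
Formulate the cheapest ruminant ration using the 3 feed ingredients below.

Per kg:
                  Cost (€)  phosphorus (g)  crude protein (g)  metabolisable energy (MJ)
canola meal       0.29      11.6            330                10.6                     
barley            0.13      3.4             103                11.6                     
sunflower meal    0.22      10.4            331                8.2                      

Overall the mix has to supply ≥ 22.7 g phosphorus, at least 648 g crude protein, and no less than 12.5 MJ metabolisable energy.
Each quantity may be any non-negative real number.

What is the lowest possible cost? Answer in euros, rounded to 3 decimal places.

Let x1 = kg of canola meal, x2 = kg of barley, x3 = kg of sunflower meal.
Minimise 0.29x1 + 0.13x2 + 0.22x3 with:
  11.6x1 + 3.4x2 + 10.4x3 ≥ 22.7   (phosphorus)
  330x1 + 103x2 + 331x3 ≥ 648   (crude protein)
  10.6x1 + 11.6x2 + 8.2x3 ≥ 12.5   (metabolisable energy)
  x1, x2, x3 ≥ 0.
At the optimum only sunflower meal is positive (canola meal, barley = 0). There the phosphorus constraint is tight.
Optimal quantities: sunflower meal = 2.183 kg.
Hence cost = 0.22·2.183 = €0.48026.

€0.480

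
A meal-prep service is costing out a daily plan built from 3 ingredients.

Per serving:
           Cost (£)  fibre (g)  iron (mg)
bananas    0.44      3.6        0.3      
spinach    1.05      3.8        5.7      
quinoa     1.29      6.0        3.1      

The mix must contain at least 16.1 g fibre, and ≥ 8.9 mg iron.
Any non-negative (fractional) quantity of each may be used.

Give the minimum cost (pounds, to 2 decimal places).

Let x1 = servings of bananas, x2 = servings of spinach, x3 = servings of quinoa.
Minimise 0.44x1 + 1.05x2 + 1.29x3 with:
  3.6x1 + 3.8x2 + 6x3 ≥ 16.1   (fibre)
  0.3x1 + 5.7x2 + 3.1x3 ≥ 8.9   (iron)
  x1, x2, x3 ≥ 0.
The optimal basis is {bananas, spinach}; quinoa drops out. Binding constraints: fibre and iron.
That vertex is x1 = 2.99, x2 = 1.404.
Total cost: 0.44·2.99 + 1.05·1.404 = 2.7898.

£2.79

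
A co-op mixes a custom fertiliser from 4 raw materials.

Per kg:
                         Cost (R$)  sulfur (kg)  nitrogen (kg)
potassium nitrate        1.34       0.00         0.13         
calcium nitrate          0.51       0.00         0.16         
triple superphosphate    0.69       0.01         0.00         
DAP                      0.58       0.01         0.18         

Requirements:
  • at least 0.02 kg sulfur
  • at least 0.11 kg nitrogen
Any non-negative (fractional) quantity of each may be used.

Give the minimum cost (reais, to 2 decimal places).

R$1.16

Set it up as a linear program. Let x1 = kg of potassium nitrate, x2 = kg of calcium nitrate, x3 = kg of triple superphosphate, x4 = kg of DAP.
min 1.34x1 + 0.51x2 + 0.69x3 + 0.58x4 s.t.:
  0.01x3 + 0.01x4 ≥ 0.02   (sulfur)
  0.13x1 + 0.16x2 + 0.18x4 ≥ 0.11   (nitrogen)
  x1, x2, x3, x4 ≥ 0.
The minimum-cost mix takes nothing from potassium nitrate, calcium nitrate, triple superphosphate — only DAP. Binding constraint: sulfur.
So DAP = 2 kg.
Cost = 0.58·2 = 1.1600.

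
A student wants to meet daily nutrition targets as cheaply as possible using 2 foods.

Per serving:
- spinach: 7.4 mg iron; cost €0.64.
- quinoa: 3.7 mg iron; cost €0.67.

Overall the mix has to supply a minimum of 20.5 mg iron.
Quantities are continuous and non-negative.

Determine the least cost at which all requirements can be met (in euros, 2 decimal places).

Set it up as a linear program. Let x1 = servings of spinach, x2 = servings of quinoa.
Minimise 0.64x1 + 0.67x2 subject to:
  7.4x1 + 3.7x2 ≥ 20.5   (iron)
  x1, x2 ≥ 0.
At the optimum only spinach is positive (quinoa = 0). The iron requirement is met with equality.
That vertex is x1 = 2.77.
Objective = 0.64·2.77 = 1.7728.

€1.77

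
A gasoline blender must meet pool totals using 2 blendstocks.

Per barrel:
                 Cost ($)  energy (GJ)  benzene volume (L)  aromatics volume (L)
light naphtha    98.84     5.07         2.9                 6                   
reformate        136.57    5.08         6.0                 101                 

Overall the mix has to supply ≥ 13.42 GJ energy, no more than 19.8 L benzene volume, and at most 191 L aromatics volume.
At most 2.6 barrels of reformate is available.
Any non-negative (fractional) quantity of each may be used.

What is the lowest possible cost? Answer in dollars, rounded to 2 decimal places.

$261.62

This is a linear program. Let x1 = barrels of light naphtha, x2 = barrels of reformate.
min 98.84x1 + 136.57x2 s.t.:
  5.07x1 + 5.08x2 ≥ 13.42   (energy)
  2.9x1 + 6x2 ≤ 19.8   (benzene volume)
  6x1 + 101x2 ≤ 191   (aromatics volume)
  x2 ≤ 2.6
  x1, x2 ≥ 0.
At the optimum only light naphtha is positive (reformate = 0). Binding constraint: energy.
Optimal quantities: light naphtha = 2.6469 barrels.
Hence cost = 98.84·2.6469 = $261.6196.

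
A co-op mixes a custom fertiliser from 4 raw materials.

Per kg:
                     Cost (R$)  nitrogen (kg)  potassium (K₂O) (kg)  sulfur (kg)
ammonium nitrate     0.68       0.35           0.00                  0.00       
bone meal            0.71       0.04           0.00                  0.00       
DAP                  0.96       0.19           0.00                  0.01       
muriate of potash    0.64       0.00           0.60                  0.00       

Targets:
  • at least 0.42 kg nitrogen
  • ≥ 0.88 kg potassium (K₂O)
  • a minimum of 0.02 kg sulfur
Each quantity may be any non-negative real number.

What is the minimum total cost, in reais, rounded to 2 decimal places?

Let x1 = kg of ammonium nitrate, x2 = kg of bone meal, x3 = kg of DAP, x4 = kg of muriate of potash.
Minimize 0.68x1 + 0.71x2 + 0.96x3 + 0.64x4 with:
  0.35x1 + 0.04x2 + 0.19x3 ≥ 0.42   (nitrogen)
  0.6x4 ≥ 0.88   (potassium (K₂O))
  0.01x3 ≥ 0.02   (sulfur)
  x1, x2, x3, x4 ≥ 0.
The optimal basis is {ammonium nitrate, DAP, muriate of potash}; bone meal drops out. The nitrogen, potassium (K₂O), sulfur requirements are met with equality.
That vertex is x1 = 0.1143, x3 = 2, x4 = 1.467.
Cost = 0.68·0.1143 + 0.96·2 + 0.64·1.467 = 2.9366.

R$2.94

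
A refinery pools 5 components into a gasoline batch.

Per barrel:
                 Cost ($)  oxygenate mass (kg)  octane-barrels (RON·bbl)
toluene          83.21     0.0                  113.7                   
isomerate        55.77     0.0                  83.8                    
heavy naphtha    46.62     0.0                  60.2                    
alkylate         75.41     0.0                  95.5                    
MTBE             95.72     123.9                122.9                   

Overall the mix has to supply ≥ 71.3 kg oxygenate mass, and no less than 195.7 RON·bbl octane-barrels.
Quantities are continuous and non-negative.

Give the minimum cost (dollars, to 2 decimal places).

$138.26

Set it up as a linear program. Let x1 = barrels of toluene, x2 = barrels of isomerate, x3 = barrels of heavy naphtha, x4 = barrels of alkylate, x5 = barrels of MTBE.
Minimise 83.21x1 + 55.77x2 + 46.62x3 + 75.41x4 + 95.72x5 s.t.:
  123.9x5 ≥ 71.3   (oxygenate mass)
  113.7x1 + 83.8x2 + 60.2x3 + 95.5x4 + 122.9x5 ≥ 195.7   (octane-barrels)
  x1, x2, x3, x4, x5 ≥ 0.
The minimum-cost mix takes nothing from toluene, heavy naphtha, alkylate — only isomerate, MTBE. Binding constraints: oxygenate mass and octane-barrels.
That vertex is x2 = 1.4914, x5 = 0.57546.
Objective = 55.77·1.4914 + 95.72·0.57546 = 138.2584.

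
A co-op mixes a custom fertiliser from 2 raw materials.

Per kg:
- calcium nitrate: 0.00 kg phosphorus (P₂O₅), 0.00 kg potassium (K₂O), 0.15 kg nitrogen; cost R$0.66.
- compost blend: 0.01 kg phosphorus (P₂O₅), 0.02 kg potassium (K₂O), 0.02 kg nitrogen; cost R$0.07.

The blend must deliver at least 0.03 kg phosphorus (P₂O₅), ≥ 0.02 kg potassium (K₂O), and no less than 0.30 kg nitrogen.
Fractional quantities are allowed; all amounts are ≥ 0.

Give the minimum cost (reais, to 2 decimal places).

R$1.05

Treat it as an LP. Let x1 = kg of calcium nitrate, x2 = kg of compost blend.
Minimize 0.66x1 + 0.07x2 subject to:
  0.01x2 ≥ 0.03   (phosphorus (P₂O₅))
  0.02x2 ≥ 0.02   (potassium (K₂O))
  0.15x1 + 0.02x2 ≥ 0.3   (nitrogen)
  x1, x2 ≥ 0.
The minimum-cost mix takes nothing from calcium nitrate — only compost blend. The nitrogen requirement is met with equality.
Optimal quantities: compost blend = 15 kg.
Cost = 0.07·15 = 1.0500.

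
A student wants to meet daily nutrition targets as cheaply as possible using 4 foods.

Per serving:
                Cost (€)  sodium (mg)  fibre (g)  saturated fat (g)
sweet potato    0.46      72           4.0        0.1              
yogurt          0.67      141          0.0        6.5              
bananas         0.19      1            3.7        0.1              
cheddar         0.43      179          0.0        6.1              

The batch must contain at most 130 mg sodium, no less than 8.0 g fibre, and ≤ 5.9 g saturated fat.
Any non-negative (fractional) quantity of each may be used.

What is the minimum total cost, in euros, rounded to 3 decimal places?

Treat it as an LP. Let x1 = servings of sweet potato, x2 = servings of yogurt, x3 = servings of bananas, x4 = servings of cheddar.
Minimise 0.46x1 + 0.67x2 + 0.19x3 + 0.43x4 with:
  72x1 + 141x2 + 1x3 + 179x4 ≤ 130   (sodium)
  4x1 + 3.7x3 ≥ 8   (fibre)
  0.1x1 + 6.5x2 + 0.1x3 + 6.1x4 ≤ 5.9   (saturated fat)
  x1, x2, x3, x4 ≥ 0.
The optimal basis is {bananas}; sweet potato, yogurt, cheddar drop out. There the fibre constraint is tight.
Optimal quantities: bananas = 2.162 servings.
Total cost: 0.19·2.162 = 0.41078.

€0.411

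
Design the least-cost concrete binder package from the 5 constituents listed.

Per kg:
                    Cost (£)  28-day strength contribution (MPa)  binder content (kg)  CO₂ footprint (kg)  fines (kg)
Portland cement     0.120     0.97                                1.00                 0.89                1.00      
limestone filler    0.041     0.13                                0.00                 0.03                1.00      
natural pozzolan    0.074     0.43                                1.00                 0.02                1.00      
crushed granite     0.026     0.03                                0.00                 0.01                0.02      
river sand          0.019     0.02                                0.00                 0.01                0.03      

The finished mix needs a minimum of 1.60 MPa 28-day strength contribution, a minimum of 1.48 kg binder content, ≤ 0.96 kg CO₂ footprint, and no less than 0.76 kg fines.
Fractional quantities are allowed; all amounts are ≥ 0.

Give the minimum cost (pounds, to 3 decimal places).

Let x1 = kg of Portland cement, x2 = kg of limestone filler, x3 = kg of natural pozzolan, x4 = kg of crushed granite, x5 = kg of river sand.
min 0.12x1 + 0.041x2 + 0.074x3 + 0.026x4 + 0.019x5 subject to:
  0.97x1 + 0.13x2 + 0.43x3 + 0.03x4 + 0.02x5 ≥ 1.6   (28-day strength contribution)
  1x1 + 1x3 ≥ 1.48   (binder content)
  0.89x1 + 0.03x2 + 0.02x3 + 0.01x4 + 0.01x5 ≤ 0.96   (CO₂ footprint)
  1x1 + 1x2 + 1x3 + 0.02x4 + 0.03x5 ≥ 0.76   (fines)
  x1, x2, x3, x4, x5 ≥ 0.
At the optimum only Portland cement, natural pozzolan are positive (limestone filler, crushed granite, river sand = 0). The 28-day strength contribution and CO₂ footprint requirements are met with equality.
So Portland cement = 1.048 kg, natural pozzolan = 1.356 kg.
Total cost: 0.12·1.048 + 0.074·1.356 = 0.22610.

£0.226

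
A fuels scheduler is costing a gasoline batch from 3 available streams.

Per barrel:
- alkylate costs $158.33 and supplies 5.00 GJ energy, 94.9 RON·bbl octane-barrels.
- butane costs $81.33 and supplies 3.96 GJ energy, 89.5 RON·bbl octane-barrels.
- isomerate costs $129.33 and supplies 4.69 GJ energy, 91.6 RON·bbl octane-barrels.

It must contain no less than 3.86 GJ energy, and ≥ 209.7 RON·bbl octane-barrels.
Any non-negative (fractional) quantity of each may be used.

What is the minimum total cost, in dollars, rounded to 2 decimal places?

Treat it as an LP. Let x1 = barrels of alkylate, x2 = barrels of butane, x3 = barrels of isomerate.
Minimise 158.33x1 + 81.33x2 + 129.33x3 with:
  5x1 + 3.96x2 + 4.69x3 ≥ 3.86   (energy)
  94.9x1 + 89.5x2 + 91.6x3 ≥ 209.7   (octane-barrels)
  x1, x2, x3 ≥ 0.
At the optimum only butane is positive (alkylate, isomerate = 0). There the octane-barrels constraint is tight.
Optimal quantities: butane = 2.343 barrels.
Total cost: 81.33·2.343 = 190.5562.

$190.56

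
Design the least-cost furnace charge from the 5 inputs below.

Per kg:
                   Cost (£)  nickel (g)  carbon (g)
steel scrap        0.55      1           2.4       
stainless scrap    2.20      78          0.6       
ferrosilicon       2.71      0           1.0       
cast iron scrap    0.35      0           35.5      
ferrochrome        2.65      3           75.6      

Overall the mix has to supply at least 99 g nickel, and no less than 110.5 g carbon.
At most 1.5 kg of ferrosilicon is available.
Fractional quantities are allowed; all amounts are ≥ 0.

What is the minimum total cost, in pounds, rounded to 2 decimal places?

£3.87

Treat it as an LP. Let x1 = kg of steel scrap, x2 = kg of stainless scrap, x3 = kg of ferrosilicon, x4 = kg of cast iron scrap, x5 = kg of ferrochrome.
Minimize 0.55x1 + 2.2x2 + 2.71x3 + 0.35x4 + 2.65x5 with:
  1x1 + 78x2 + 3x5 ≥ 99   (nickel)
  2.4x1 + 0.6x2 + 1x3 + 35.5x4 + 75.6x5 ≥ 110.5   (carbon)
  x3 ≤ 1.5
  x1, x2, x3, x4, x5 ≥ 0.
The cheapest feasible vertex uses only stainless scrap, cast iron scrap; steel scrap, ferrosilicon, ferrochrome are not used. The nickel and carbon requirements are met with equality.
So stainless scrap = 1.269 kg, cast iron scrap = 3.091 kg.
Total cost: 2.2·1.269 + 0.35·3.091 = 3.8737.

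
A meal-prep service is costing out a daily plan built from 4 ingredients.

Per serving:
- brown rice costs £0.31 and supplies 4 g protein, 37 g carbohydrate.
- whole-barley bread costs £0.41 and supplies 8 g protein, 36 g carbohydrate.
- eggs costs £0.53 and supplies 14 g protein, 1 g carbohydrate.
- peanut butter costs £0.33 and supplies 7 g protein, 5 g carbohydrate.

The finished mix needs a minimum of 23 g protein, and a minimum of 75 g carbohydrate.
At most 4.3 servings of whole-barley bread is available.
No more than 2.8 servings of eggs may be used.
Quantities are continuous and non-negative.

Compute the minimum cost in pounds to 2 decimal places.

Let x1 = servings of brown rice, x2 = servings of whole-barley bread, x3 = servings of eggs, x4 = servings of peanut butter.
Minimize 0.31x1 + 0.41x2 + 0.53x3 + 0.33x4 s.t.:
  4x1 + 8x2 + 14x3 + 7x4 ≥ 23   (protein)
  37x1 + 36x2 + 1x3 + 5x4 ≥ 75   (carbohydrate)
  x2 ≤ 4.3
  x3 ≤ 2.8
  x1, x2, x3, x4 ≥ 0.
The optimal basis is {whole-barley bread, eggs}; brown rice, peanut butter drop out. Binding constraints: protein and carbohydrate.
So whole-barley bread = 2.071 servings, eggs = 0.4597 servings.
Cost = 0.41·2.071 + 0.53·0.4597 = 1.0928.

£1.09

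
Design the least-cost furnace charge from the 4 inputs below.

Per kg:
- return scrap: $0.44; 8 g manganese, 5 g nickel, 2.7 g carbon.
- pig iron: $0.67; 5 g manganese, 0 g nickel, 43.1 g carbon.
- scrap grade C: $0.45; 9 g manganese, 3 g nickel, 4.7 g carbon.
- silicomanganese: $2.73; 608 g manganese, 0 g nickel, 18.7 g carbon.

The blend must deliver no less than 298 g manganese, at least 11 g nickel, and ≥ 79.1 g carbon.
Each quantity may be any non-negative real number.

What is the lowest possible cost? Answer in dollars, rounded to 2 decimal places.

$3.20

Let x1 = kg of return scrap, x2 = kg of pig iron, x3 = kg of scrap grade C, x4 = kg of silicomanganese.
min 0.44x1 + 0.67x2 + 0.45x3 + 2.73x4 subject to:
  8x1 + 5x2 + 9x3 + 608x4 ≥ 298   (manganese)
  5x1 + 3x3 ≥ 11   (nickel)
  2.7x1 + 43.1x2 + 4.7x3 + 18.7x4 ≥ 79.1   (carbon)
  x1, x2, x3, x4 ≥ 0.
The optimal basis is {return scrap, pig iron, silicomanganese}; scrap grade C drops out. Binding constraints: manganese, nickel, carbon.
Optimal quantities: return scrap = 2.2 kg, pig iron = 1.503 kg, silicomanganese = 0.4488 kg.
Total cost: 0.44·2.2 + 0.67·1.503 + 2.73·0.4488 = 3.2002.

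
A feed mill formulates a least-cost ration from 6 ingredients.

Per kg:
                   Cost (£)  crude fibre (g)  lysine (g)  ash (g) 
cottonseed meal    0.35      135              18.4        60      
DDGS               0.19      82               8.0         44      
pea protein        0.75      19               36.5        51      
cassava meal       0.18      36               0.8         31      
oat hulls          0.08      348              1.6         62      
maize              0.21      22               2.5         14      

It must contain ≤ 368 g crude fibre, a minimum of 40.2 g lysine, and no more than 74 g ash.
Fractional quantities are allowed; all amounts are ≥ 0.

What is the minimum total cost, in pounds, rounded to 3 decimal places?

Treat it as an LP. Let x1 = kg of cottonseed meal, x2 = kg of DDGS, x3 = kg of pea protein, x4 = kg of cassava meal, x5 = kg of oat hulls, x6 = kg of maize.
Minimise 0.35x1 + 0.19x2 + 0.75x3 + 0.18x4 + 0.08x5 + 0.21x6 subject to:
  135x1 + 82x2 + 19x3 + 36x4 + 348x5 + 22x6 ≤ 368   (crude fibre)
  18.4x1 + 8x2 + 36.5x3 + 0.8x4 + 1.6x5 + 2.5x6 ≥ 40.2   (lysine)
  60x1 + 44x2 + 51x3 + 31x4 + 62x5 + 14x6 ≤ 74   (ash)
  x1, x2, x3, x4, x5, x6 ≥ 0.
The cheapest feasible vertex uses only cottonseed meal, pea protein; DDGS, cassava meal, oat hulls, maize are not used. Binding constraints: lysine and ash.
Optimal quantities: cottonseed meal = 0.52 kg, pea protein = 0.8392 kg.
Cost = 0.35·0.52 + 0.75·0.8392 = 0.81140.

£0.811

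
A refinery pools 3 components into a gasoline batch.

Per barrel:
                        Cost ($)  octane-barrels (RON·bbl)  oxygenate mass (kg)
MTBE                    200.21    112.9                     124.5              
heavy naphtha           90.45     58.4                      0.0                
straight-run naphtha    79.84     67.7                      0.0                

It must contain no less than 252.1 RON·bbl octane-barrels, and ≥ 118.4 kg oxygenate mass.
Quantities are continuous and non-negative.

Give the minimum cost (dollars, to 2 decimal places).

$361.09

Let x1 = barrels of MTBE, x2 = barrels of heavy naphtha, x3 = barrels of straight-run naphtha.
Minimise 200.21x1 + 90.45x2 + 79.84x3 with:
  112.9x1 + 58.4x2 + 67.7x3 ≥ 252.1   (octane-barrels)
  124.5x1 ≥ 118.4   (oxygenate mass)
  x1, x2, x3 ≥ 0.
The minimum-cost mix takes nothing from heavy naphtha — only MTBE, straight-run naphtha. There the octane-barrels and oxygenate mass constraints are tight.
Optimal quantities: MTBE = 0.951004 barrels, straight-run naphtha = 2.13784 barrels.
Hence cost = 200.21·0.951004 + 79.84·2.13784 = $361.0857.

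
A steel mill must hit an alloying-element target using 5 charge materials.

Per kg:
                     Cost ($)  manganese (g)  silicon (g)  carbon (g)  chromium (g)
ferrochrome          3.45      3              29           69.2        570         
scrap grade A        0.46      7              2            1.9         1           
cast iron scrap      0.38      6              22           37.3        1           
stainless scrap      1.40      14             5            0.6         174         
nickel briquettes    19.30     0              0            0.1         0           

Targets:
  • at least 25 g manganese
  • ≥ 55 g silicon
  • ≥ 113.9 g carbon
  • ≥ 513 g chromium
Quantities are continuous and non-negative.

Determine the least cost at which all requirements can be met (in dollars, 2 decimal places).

$4.10

This is a linear program. Let x1 = kg of ferrochrome, x2 = kg of scrap grade A, x3 = kg of cast iron scrap, x4 = kg of stainless scrap, x5 = kg of nickel briquettes.
Minimize 3.45x1 + 0.46x2 + 0.38x3 + 1.4x4 + 19.3x5 s.t.:
  3x1 + 7x2 + 6x3 + 14x4 ≥ 25   (manganese)
  29x1 + 2x2 + 22x3 + 5x4 ≥ 55   (silicon)
  69.2x1 + 1.9x2 + 37.3x3 + 0.6x4 + 0.1x5 ≥ 113.9   (carbon)
  570x1 + 1x2 + 1x3 + 174x4 ≥ 513   (chromium)
  x1, x2, x3, x4, x5 ≥ 0.
The cheapest feasible vertex uses only ferrochrome, cast iron scrap, stainless scrap; scrap grade A, nickel briquettes are not used. There the manganese, carbon, chromium constraints are tight.
Optimal quantities: ferrochrome = 0.6365 kg, cast iron scrap = 1.859 kg, stainless scrap = 0.8526 kg.
Hence cost = 3.45·0.6365 + 0.38·1.859 + 1.4·0.8526 = $4.0960.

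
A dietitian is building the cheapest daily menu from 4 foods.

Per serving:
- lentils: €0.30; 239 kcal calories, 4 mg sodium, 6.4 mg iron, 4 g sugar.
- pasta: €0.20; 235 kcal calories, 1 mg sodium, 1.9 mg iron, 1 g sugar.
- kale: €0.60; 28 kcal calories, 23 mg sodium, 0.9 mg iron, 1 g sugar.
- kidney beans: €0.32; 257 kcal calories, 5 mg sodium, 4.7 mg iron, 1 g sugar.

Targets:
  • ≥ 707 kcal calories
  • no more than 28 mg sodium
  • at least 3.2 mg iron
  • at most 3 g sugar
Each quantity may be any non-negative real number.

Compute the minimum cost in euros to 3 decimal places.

€0.611

Treat it as an LP. Let x1 = servings of lentils, x2 = servings of pasta, x3 = servings of kale, x4 = servings of kidney beans.
Minimise 0.3x1 + 0.2x2 + 0.6x3 + 0.32x4 s.t.:
  239x1 + 235x2 + 28x3 + 257x4 ≥ 707   (calories)
  4x1 + 1x2 + 23x3 + 5x4 ≤ 28   (sodium)
  6.4x1 + 1.9x2 + 0.9x3 + 4.7x4 ≥ 3.2   (iron)
  4x1 + 1x2 + 1x3 + 1x4 ≤ 3   (sugar)
  x1, x2, x3, x4 ≥ 0.
The optimal basis is {pasta, kidney beans}; lentils, kale drop out. Binding constraints: calories and sugar.
Solving gives x2 = 2.909, x4 = 0.09091.
Total cost: 0.2·2.909 + 0.32·0.09091 = 0.61089.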